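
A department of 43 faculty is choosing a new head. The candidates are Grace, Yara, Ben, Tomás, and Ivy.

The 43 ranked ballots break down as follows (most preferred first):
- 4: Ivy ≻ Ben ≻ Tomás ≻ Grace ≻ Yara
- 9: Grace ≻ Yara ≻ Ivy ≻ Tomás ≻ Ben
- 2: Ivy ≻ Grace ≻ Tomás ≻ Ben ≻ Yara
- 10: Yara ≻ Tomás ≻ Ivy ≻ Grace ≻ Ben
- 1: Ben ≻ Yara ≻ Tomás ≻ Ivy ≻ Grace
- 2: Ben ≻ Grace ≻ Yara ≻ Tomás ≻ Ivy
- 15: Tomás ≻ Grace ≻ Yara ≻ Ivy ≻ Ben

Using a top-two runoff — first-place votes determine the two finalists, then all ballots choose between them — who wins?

Yara

Round 1 first-place votes: Grace 9, Yara 10, Ben 3, Tomás 15, Ivy 6. Tomás and Yara advance.
Runoff: Tomás is ranked above Yara on 21 ballots, Yara above Tomás on 22.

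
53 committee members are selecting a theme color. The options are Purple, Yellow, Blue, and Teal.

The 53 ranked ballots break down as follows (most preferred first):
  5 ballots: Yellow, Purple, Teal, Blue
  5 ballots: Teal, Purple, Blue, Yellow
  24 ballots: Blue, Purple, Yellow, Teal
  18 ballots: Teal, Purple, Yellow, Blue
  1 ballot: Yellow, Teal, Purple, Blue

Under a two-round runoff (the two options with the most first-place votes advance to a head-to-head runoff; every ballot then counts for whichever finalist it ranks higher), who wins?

Round 1 first-place votes: Purple 0, Yellow 6, Blue 24, Teal 23. Blue and Teal advance.
Runoff: Blue is ranked above Teal on 24 ballots, Teal above Blue on 29.

Teal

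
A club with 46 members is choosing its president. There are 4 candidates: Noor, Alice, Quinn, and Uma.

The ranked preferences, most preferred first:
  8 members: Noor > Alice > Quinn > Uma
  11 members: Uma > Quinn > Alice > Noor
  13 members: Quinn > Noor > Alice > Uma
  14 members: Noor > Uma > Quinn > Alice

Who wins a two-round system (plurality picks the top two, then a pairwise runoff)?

Quinn

Round 1 first-place votes: Noor 22, Alice 0, Quinn 13, Uma 11. Noor and Quinn advance.
Runoff: Noor is ranked above Quinn on 22 ballots, Quinn above Noor on 24.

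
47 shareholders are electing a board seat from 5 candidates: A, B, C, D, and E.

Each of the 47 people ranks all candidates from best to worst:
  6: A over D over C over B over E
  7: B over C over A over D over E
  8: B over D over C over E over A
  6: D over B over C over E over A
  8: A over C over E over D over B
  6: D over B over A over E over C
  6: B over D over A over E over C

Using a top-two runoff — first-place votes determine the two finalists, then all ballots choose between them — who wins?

Round 1 first-place votes: A 14, B 21, C 0, D 12, E 0. B and A advance.
Runoff: B is ranked above A on 33 ballots, A above B on 14.

B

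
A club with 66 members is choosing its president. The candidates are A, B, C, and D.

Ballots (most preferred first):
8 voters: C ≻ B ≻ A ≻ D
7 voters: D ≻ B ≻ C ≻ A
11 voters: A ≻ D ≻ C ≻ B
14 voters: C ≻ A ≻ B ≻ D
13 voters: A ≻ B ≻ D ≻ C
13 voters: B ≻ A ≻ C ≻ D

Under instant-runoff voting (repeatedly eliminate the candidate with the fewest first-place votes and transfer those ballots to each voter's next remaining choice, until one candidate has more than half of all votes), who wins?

A

Round 1: A 24, B 13, C 22, D 7. D eliminated.
Round 2: A 24, B 20, C 22. B eliminated.
Round 3: A 37, C 29. A has a majority (≥34).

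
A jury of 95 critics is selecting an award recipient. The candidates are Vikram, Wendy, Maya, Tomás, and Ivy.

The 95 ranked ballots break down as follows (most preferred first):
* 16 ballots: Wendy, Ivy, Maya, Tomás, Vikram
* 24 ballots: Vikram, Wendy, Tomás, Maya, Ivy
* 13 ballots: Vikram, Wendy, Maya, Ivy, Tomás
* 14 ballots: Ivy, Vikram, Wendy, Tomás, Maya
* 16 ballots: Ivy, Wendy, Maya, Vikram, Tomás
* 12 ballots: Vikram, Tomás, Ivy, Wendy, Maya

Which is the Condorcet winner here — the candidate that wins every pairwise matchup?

Vikram

Vikram vs Wendy: 63–32
Vikram vs Maya: 63–32
Vikram vs Tomás: 79–16
Vikram vs Ivy: 49–46
Vikram beats every other candidate.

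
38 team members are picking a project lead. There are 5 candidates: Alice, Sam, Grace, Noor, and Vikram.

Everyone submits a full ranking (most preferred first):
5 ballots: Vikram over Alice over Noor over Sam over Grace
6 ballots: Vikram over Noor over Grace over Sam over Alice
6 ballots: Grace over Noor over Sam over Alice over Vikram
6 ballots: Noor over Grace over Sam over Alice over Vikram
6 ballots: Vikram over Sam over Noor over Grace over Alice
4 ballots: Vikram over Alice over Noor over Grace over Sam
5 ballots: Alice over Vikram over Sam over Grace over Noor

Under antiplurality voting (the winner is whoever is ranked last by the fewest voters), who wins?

Sam

Last-place votes: Alice 12, Sam 4, Grace 5, Noor 5, Vikram 12.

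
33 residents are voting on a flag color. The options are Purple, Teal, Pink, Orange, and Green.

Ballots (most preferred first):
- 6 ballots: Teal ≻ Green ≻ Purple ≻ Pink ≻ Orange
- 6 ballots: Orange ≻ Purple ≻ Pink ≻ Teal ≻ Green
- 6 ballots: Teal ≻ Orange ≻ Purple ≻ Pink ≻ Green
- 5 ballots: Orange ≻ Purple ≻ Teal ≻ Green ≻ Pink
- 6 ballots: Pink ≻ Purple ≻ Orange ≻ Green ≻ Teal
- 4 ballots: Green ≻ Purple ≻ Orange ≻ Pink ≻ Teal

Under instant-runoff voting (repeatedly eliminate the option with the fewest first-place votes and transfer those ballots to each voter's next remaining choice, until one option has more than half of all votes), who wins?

Round 1: Purple 0, Teal 12, Pink 6, Orange 11, Green 4. Purple eliminated.
Round 2: Teal 12, Pink 6, Orange 11, Green 4. Green eliminated.
Round 3: Teal 12, Pink 6, Orange 15. Pink eliminated.
Round 4: Teal 12, Orange 21. Orange has a majority (≥17).

Orange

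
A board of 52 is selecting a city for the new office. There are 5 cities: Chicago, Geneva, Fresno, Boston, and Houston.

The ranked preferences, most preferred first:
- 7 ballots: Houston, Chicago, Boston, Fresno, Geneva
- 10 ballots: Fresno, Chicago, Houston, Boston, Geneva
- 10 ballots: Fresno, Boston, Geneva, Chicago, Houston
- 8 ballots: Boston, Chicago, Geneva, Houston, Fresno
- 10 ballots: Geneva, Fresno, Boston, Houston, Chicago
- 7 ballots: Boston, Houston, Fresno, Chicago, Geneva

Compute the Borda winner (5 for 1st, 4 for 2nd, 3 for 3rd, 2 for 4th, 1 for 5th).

Boston

Chicago: 7×4 + 10×4 + 10×2 + 8×4 + 10×1 + 7×2 = 144
Geneva: 7×1 + 10×1 + 10×3 + 8×3 + 10×5 + 7×1 = 128
Fresno: 7×2 + 10×5 + 10×5 + 8×1 + 10×4 + 7×3 = 183
Boston: 7×3 + 10×2 + 10×4 + 8×5 + 10×3 + 7×5 = 186
Houston: 7×5 + 10×3 + 10×1 + 8×2 + 10×2 + 7×4 = 139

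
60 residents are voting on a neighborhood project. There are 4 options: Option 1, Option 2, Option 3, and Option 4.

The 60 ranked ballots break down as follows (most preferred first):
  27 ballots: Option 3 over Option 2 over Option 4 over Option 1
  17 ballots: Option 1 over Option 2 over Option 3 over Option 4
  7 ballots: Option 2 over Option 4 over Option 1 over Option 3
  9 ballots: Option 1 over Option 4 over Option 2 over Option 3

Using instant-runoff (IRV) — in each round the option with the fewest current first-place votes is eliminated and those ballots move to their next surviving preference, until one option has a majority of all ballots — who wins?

Option 1

Round 1: Option 1 26, Option 2 7, Option 3 27, Option 4 0. Option 4 eliminated.
Round 2: Option 1 26, Option 2 7, Option 3 27. Option 2 eliminated.
Round 3: Option 1 33, Option 3 27. Option 1 has a majority (≥31).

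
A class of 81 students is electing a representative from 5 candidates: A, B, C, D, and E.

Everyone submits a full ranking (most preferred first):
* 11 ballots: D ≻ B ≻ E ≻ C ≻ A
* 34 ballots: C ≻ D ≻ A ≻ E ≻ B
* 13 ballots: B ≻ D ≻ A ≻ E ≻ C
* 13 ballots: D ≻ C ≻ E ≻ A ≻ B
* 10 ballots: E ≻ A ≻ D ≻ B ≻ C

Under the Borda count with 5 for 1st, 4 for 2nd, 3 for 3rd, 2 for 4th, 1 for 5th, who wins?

A: 11×1 + 34×3 + 13×3 + 13×2 + 10×4 = 218
B: 11×4 + 34×1 + 13×5 + 13×1 + 10×2 = 176
C: 11×2 + 34×5 + 13×1 + 13×4 + 10×1 = 267
D: 11×5 + 34×4 + 13×4 + 13×5 + 10×3 = 338
E: 11×3 + 34×2 + 13×2 + 13×3 + 10×5 = 216

D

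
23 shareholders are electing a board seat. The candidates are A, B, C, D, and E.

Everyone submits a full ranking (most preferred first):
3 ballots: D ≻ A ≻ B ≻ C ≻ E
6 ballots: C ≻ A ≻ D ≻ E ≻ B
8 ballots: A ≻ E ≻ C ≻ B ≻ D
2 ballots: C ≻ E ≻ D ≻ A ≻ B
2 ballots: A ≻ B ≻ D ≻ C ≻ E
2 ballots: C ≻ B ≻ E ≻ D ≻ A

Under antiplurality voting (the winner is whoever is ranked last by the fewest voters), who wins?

Last-place votes: A 2, B 8, C 0, D 8, E 5.

C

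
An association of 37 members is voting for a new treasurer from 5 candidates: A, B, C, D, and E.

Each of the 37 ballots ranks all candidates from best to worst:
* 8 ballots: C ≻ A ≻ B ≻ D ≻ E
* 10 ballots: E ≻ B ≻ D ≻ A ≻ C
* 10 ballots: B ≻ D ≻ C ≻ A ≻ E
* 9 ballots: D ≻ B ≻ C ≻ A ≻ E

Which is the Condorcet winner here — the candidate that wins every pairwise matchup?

B vs A: 29–8
B vs C: 29–8
B vs D: 28–9
B vs E: 27–10
B beats every other candidate.

B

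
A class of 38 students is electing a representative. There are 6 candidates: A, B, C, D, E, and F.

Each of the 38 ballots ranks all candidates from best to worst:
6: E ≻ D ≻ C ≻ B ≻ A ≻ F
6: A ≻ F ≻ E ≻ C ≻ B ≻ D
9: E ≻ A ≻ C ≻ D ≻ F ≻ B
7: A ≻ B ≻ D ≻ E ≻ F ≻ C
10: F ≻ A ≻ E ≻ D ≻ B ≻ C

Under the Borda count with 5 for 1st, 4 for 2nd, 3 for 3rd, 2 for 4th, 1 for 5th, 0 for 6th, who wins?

A

A: 6×1 + 6×5 + 9×4 + 7×5 + 10×4 = 147
B: 6×2 + 6×1 + 9×0 + 7×4 + 10×1 = 56
C: 6×3 + 6×2 + 9×3 + 7×0 + 10×0 = 57
D: 6×4 + 6×0 + 9×2 + 7×3 + 10×2 = 83
E: 6×5 + 6×3 + 9×5 + 7×2 + 10×3 = 137
F: 6×0 + 6×4 + 9×1 + 7×1 + 10×5 = 90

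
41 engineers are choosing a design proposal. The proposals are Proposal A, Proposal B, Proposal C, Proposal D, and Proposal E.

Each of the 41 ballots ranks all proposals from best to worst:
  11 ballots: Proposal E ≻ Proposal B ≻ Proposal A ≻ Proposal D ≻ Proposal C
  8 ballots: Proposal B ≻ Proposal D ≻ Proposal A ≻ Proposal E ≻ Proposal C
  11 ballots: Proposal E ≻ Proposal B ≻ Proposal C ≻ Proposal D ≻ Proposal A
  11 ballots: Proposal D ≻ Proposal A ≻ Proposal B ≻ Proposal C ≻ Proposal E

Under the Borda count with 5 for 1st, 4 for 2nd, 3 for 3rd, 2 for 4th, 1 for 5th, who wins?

Proposal A: 11×3 + 8×3 + 11×1 + 11×4 = 112
Proposal B: 11×4 + 8×5 + 11×4 + 11×3 = 161
Proposal C: 11×1 + 8×1 + 11×3 + 11×2 = 74
Proposal D: 11×2 + 8×4 + 11×2 + 11×5 = 131
Proposal E: 11×5 + 8×2 + 11×5 + 11×1 = 137

Proposal B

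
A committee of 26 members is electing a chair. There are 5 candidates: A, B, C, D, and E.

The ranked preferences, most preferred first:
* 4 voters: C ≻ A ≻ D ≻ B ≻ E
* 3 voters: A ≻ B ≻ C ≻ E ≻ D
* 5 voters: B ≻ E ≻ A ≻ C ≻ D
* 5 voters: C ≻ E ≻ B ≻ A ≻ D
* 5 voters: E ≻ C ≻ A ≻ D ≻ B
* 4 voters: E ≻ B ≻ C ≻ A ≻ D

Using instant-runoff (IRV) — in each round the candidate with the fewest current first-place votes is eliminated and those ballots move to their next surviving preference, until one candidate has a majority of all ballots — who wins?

Round 1: A 3, B 5, C 9, D 0, E 9. D eliminated.
Round 2: A 3, B 5, C 9, E 9. A eliminated.
Round 3: B 8, C 9, E 9. B eliminated.
Round 4: C 12, E 14. E has a majority (≥14).

E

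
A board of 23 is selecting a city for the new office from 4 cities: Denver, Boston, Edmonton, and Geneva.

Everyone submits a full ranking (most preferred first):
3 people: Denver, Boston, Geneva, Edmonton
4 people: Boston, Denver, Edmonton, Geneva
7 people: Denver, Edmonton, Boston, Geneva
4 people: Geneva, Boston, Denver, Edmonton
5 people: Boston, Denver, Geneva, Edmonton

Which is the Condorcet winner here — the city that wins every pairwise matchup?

Boston

Boston vs Denver: 13–10
Boston vs Edmonton: 16–7
Boston vs Geneva: 19–4
Boston beats every other city.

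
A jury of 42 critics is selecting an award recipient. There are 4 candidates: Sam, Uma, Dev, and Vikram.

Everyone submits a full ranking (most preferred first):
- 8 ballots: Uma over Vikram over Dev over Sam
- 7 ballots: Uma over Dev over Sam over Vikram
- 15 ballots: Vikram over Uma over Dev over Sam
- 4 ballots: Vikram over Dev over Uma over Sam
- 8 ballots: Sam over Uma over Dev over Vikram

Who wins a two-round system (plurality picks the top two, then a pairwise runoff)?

Round 1 first-place votes: Sam 8, Uma 15, Dev 0, Vikram 19. Vikram and Uma advance.
Runoff: Vikram is ranked above Uma on 19 ballots, Uma above Vikram on 23.

Uma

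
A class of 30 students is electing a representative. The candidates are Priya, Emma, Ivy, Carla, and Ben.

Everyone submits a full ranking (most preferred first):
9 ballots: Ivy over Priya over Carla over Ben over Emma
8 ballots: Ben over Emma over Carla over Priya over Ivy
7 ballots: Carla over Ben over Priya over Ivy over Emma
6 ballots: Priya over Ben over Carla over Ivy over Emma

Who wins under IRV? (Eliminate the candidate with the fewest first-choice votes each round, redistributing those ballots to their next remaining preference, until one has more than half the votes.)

Ben

Round 1: Priya 6, Emma 0, Ivy 9, Carla 7, Ben 8. Emma eliminated.
Round 2: Priya 6, Ivy 9, Carla 7, Ben 8. Priya eliminated.
Round 3: Ivy 9, Carla 7, Ben 14. Carla eliminated.
Round 4: Ivy 9, Ben 21. Ben has a majority (≥16).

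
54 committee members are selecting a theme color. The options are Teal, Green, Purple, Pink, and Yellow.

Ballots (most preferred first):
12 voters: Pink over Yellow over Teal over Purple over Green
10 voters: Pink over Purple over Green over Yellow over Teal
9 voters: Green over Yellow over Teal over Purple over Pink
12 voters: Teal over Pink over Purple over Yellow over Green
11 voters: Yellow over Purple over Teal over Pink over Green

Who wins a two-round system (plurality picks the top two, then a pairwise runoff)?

Round 1 first-place votes: Teal 12, Green 9, Purple 0, Pink 22, Yellow 11. Pink and Teal advance.
Runoff: Pink is ranked above Teal on 22 ballots, Teal above Pink on 32.

Teal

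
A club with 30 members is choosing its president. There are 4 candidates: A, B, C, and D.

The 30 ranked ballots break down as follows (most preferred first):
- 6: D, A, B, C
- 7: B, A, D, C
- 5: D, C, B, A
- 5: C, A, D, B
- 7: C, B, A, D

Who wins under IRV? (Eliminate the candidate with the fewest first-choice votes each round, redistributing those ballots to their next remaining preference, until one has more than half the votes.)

D

Round 1: A 0, B 7, C 12, D 11. A eliminated.
Round 2: B 7, C 12, D 11. B eliminated.
Round 3: C 12, D 18. D has a majority (≥16).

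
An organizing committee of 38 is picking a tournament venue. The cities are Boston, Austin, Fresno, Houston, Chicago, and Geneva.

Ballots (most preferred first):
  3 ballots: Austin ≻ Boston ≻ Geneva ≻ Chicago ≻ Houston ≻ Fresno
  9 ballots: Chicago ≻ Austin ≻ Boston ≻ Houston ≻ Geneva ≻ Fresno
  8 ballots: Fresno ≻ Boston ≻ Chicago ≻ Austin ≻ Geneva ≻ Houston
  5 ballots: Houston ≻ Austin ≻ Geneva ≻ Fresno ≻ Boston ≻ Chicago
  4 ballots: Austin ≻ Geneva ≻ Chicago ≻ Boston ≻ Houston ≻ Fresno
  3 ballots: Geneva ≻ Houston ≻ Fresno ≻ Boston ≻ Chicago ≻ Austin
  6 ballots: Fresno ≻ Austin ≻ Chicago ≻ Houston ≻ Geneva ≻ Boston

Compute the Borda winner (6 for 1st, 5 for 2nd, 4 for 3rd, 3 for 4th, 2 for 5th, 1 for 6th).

Austin

Boston: 3×5 + 9×4 + 8×5 + 5×2 + 4×3 + 3×3 + 6×1 = 128
Austin: 3×6 + 9×5 + 8×3 + 5×5 + 4×6 + 3×1 + 6×5 = 169
Fresno: 3×1 + 9×1 + 8×6 + 5×3 + 4×1 + 3×4 + 6×6 = 127
Houston: 3×2 + 9×3 + 8×1 + 5×6 + 4×2 + 3×5 + 6×3 = 112
Chicago: 3×3 + 9×6 + 8×4 + 5×1 + 4×4 + 3×2 + 6×4 = 146
Geneva: 3×4 + 9×2 + 8×2 + 5×4 + 4×5 + 3×6 + 6×2 = 116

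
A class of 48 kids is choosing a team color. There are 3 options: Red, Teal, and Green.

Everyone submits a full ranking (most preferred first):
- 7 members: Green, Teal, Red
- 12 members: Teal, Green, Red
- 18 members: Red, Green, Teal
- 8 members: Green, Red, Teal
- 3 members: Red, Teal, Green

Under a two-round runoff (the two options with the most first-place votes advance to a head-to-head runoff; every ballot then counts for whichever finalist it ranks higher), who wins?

Round 1 first-place votes: Red 21, Teal 12, Green 15. Red and Green advance.
Runoff: Red is ranked above Green on 21 ballots, Green above Red on 27.

Green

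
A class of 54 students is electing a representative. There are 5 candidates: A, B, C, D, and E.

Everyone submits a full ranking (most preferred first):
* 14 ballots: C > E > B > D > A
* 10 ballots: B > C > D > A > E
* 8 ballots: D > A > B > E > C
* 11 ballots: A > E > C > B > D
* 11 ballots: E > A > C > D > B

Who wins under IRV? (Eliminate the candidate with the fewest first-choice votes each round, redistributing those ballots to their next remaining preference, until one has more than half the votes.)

A

Round 1: A 11, B 10, C 14, D 8, E 11. D eliminated.
Round 2: A 19, B 10, C 14, E 11. B eliminated.
Round 3: A 19, C 24, E 11. E eliminated.
Round 4: A 30, C 24. A has a majority (≥28).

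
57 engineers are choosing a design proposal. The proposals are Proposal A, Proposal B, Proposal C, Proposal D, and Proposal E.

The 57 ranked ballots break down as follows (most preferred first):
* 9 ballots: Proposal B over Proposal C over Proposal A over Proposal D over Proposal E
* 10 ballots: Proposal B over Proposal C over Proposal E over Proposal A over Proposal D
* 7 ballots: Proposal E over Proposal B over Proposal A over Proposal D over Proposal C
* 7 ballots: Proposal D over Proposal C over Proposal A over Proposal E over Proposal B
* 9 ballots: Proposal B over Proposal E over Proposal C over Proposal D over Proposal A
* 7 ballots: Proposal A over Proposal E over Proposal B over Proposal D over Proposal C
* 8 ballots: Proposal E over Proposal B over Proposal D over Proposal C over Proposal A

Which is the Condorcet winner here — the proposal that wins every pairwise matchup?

Proposal E vs Proposal A: 34–23
Proposal E vs Proposal B: 29–28
Proposal E vs Proposal C: 31–26
Proposal E vs Proposal D: 41–16
Proposal E beats every other proposal.

Proposal E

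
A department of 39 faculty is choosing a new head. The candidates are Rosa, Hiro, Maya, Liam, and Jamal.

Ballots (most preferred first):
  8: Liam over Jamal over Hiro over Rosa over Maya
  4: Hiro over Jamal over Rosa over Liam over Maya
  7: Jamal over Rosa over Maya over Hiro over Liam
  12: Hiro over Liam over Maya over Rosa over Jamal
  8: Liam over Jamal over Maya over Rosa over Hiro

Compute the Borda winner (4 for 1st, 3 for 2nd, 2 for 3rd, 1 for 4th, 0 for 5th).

Liam

Rosa: 8×1 + 4×2 + 7×3 + 12×1 + 8×1 = 57
Hiro: 8×2 + 4×4 + 7×1 + 12×4 + 8×0 = 87
Maya: 8×0 + 4×0 + 7×2 + 12×2 + 8×2 = 54
Liam: 8×4 + 4×1 + 7×0 + 12×3 + 8×4 = 104
Jamal: 8×3 + 4×3 + 7×4 + 12×0 + 8×3 = 88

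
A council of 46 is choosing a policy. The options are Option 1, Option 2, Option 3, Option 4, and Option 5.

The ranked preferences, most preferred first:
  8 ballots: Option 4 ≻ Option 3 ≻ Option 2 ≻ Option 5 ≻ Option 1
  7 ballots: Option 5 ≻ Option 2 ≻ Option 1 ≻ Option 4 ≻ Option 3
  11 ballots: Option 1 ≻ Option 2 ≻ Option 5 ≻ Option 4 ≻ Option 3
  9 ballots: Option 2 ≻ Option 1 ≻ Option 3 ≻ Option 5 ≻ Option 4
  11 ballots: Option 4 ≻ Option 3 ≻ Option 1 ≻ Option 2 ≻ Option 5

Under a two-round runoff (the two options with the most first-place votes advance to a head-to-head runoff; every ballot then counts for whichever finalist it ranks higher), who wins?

Option 1

Round 1 first-place votes: Option 1 11, Option 2 9, Option 3 0, Option 4 19, Option 5 7. Option 4 and Option 1 advance.
Runoff: Option 4 is ranked above Option 1 on 19 ballots, Option 1 above Option 4 on 27.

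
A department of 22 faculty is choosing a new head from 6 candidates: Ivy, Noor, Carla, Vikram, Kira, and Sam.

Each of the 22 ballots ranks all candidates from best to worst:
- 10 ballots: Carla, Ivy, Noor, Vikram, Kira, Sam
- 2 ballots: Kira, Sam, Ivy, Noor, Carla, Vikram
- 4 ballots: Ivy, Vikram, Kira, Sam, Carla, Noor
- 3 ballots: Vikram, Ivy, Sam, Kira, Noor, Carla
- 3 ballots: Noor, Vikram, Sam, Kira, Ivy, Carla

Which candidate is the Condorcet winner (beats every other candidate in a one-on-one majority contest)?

Ivy

Ivy vs Noor: 19–3
Ivy vs Carla: 12–10
Ivy vs Vikram: 16–6
Ivy vs Kira: 17–5
Ivy vs Sam: 17–5
Ivy beats every other candidate.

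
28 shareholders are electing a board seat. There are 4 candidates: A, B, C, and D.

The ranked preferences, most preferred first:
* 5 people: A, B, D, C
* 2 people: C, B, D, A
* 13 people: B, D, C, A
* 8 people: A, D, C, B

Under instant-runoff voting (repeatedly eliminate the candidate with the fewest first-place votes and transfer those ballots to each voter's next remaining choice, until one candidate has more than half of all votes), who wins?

B

Round 1: A 13, B 13, C 2, D 0. D eliminated.
Round 2: A 13, B 13, C 2. C eliminated.
Round 3: A 13, B 15. B has a majority (≥15).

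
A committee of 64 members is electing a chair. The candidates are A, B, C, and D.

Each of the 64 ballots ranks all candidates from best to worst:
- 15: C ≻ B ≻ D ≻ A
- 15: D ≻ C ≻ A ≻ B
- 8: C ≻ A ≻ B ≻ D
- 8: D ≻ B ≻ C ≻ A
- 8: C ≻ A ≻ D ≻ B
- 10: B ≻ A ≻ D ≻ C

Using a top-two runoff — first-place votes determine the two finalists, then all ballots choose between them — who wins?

D

Round 1 first-place votes: A 0, B 10, C 31, D 23. C and D advance.
Runoff: C is ranked above D on 31 ballots, D above C on 33.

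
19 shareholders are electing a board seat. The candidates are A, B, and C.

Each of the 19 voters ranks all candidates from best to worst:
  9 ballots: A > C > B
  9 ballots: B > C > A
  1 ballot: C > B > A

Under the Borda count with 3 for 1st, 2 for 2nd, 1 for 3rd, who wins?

A: 9×3 + 9×1 + 1×1 = 37
B: 9×1 + 9×3 + 1×2 = 38
C: 9×2 + 9×2 + 1×3 = 39

C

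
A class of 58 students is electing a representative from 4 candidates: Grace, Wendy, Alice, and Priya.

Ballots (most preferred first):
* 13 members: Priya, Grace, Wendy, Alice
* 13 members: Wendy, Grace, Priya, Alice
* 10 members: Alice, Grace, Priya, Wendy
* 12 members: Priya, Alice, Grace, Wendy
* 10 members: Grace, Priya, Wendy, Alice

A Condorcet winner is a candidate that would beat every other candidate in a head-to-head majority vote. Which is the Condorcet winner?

Grace vs Wendy: 45–13
Grace vs Alice: 36–22
Grace vs Priya: 33–25
Grace beats every other candidate.

Grace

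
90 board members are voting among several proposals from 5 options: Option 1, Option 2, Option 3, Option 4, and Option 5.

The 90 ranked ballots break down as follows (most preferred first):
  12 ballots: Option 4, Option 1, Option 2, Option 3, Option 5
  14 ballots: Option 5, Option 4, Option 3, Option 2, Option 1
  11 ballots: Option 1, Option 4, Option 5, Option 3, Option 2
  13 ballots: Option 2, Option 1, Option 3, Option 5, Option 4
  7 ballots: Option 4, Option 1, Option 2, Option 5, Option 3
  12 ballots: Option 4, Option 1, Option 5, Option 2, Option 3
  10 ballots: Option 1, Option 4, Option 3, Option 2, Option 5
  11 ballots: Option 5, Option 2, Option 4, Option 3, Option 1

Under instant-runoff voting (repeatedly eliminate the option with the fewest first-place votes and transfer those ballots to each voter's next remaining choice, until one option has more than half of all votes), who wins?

Round 1: Option 1 21, Option 2 13, Option 3 0, Option 4 31, Option 5 25. Option 3 eliminated.
Round 2: Option 1 21, Option 2 13, Option 4 31, Option 5 25. Option 2 eliminated.
Round 3: Option 1 34, Option 4 31, Option 5 25. Option 5 eliminated.
Round 4: Option 1 34, Option 4 56. Option 4 has a majority (≥46).

Option 4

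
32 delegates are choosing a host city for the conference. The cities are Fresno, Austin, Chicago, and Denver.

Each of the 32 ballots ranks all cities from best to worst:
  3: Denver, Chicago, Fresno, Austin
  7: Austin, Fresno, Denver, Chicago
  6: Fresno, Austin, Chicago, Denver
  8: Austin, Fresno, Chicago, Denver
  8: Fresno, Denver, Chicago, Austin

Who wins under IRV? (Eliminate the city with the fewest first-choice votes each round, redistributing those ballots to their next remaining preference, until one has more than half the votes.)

Fresno

Round 1: Fresno 14, Austin 15, Chicago 0, Denver 3. Chicago eliminated.
Round 2: Fresno 14, Austin 15, Denver 3. Denver eliminated.
Round 3: Fresno 17, Austin 15. Fresno has a majority (≥17).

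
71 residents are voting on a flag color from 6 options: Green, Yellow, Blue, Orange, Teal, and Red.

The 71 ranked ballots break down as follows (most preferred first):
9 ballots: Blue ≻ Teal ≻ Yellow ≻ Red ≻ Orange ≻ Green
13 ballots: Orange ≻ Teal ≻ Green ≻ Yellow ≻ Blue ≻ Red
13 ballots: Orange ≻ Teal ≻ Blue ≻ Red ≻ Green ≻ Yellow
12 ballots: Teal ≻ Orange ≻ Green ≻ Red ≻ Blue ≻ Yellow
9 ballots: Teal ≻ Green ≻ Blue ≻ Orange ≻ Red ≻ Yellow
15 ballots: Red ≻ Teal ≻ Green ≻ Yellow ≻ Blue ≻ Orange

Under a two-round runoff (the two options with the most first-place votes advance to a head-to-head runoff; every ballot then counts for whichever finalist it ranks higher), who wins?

Round 1 first-place votes: Green 0, Yellow 0, Blue 9, Orange 26, Teal 21, Red 15. Orange and Teal advance.
Runoff: Orange is ranked above Teal on 26 ballots, Teal above Orange on 45.

Teal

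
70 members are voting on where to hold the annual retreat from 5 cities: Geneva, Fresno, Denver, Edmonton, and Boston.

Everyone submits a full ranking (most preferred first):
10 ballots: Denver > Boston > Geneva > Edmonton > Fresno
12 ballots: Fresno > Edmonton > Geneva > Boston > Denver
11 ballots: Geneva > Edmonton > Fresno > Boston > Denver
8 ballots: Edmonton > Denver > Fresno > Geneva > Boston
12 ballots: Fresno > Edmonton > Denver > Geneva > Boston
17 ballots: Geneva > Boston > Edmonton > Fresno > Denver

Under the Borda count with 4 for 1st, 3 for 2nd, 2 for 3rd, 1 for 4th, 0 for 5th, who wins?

Edmonton

Geneva: 10×2 + 12×2 + 11×4 + 8×1 + 12×1 + 17×4 = 176
Fresno: 10×0 + 12×4 + 11×2 + 8×2 + 12×4 + 17×1 = 151
Denver: 10×4 + 12×0 + 11×0 + 8×3 + 12×2 + 17×0 = 88
Edmonton: 10×1 + 12×3 + 11×3 + 8×4 + 12×3 + 17×2 = 181
Boston: 10×3 + 12×1 + 11×1 + 8×0 + 12×0 + 17×3 = 104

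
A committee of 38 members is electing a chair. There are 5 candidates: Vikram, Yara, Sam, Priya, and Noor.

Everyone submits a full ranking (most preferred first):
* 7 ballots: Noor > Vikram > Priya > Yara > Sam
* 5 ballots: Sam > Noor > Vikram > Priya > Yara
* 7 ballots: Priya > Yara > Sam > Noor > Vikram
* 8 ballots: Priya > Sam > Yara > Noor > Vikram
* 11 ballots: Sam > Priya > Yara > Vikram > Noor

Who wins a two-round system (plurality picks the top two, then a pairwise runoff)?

Priya

Round 1 first-place votes: Vikram 0, Yara 0, Sam 16, Priya 15, Noor 7. Sam and Priya advance.
Runoff: Sam is ranked above Priya on 16 ballots, Priya above Sam on 22.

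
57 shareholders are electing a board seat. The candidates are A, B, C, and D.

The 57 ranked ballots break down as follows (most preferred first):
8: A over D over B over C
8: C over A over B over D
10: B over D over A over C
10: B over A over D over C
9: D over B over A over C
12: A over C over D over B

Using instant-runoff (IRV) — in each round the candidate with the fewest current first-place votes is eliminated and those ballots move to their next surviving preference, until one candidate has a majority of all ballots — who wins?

B

Round 1: A 20, B 20, C 8, D 9. C eliminated.
Round 2: A 28, B 20, D 9. D eliminated.
Round 3: A 28, B 29. B has a majority (≥29).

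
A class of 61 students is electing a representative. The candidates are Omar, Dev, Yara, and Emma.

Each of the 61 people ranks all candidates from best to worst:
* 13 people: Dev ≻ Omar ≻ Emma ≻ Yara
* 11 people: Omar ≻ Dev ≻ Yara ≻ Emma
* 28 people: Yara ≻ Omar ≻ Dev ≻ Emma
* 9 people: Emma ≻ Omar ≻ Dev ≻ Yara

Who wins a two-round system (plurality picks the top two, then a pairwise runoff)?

Dev

Round 1 first-place votes: Omar 11, Dev 13, Yara 28, Emma 9. Yara and Dev advance.
Runoff: Yara is ranked above Dev on 28 ballots, Dev above Yara on 33.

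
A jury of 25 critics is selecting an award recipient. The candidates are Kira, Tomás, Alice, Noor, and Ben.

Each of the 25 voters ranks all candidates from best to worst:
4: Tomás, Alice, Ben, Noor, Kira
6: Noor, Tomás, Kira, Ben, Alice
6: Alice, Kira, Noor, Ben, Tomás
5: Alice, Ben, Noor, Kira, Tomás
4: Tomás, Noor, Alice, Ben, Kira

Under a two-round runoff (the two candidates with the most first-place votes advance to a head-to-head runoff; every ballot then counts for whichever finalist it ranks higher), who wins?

Tomás

Round 1 first-place votes: Kira 0, Tomás 8, Alice 11, Noor 6, Ben 0. Alice and Tomás advance.
Runoff: Alice is ranked above Tomás on 11 ballots, Tomás above Alice on 14.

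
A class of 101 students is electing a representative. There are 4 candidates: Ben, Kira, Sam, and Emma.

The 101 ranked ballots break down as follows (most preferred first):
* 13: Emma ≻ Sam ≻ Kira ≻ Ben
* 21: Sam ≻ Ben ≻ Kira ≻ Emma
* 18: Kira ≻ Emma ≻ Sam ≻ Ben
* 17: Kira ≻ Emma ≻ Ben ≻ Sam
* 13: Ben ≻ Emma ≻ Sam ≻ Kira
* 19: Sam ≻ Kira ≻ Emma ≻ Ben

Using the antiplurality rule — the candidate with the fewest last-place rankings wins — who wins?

Kira

Last-place votes: Ben 50, Kira 13, Sam 17, Emma 21.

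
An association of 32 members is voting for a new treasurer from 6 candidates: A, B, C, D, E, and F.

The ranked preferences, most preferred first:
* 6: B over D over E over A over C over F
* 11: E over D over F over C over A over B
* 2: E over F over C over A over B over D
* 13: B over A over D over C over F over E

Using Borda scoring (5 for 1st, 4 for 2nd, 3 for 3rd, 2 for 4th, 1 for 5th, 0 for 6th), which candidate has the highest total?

D

A: 6×2 + 11×1 + 2×2 + 13×4 = 79
B: 6×5 + 11×0 + 2×1 + 13×5 = 97
C: 6×1 + 11×2 + 2×3 + 13×2 = 60
D: 6×4 + 11×4 + 2×0 + 13×3 = 107
E: 6×3 + 11×5 + 2×5 + 13×0 = 83
F: 6×0 + 11×3 + 2×4 + 13×1 = 54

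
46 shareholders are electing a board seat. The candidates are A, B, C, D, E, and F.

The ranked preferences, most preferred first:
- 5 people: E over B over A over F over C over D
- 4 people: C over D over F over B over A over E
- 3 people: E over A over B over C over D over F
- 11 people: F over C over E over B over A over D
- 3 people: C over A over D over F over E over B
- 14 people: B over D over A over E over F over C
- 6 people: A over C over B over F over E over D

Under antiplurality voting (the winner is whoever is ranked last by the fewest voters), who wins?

Last-place votes: A 0, B 3, C 14, D 22, E 4, F 3.

A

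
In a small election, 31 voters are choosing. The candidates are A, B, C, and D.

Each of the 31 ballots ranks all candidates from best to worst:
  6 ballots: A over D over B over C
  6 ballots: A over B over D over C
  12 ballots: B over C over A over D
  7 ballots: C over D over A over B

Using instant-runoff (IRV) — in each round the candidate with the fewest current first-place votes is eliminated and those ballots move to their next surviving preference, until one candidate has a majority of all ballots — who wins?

Round 1: A 12, B 12, C 7, D 0. D eliminated.
Round 2: A 12, B 12, C 7. C eliminated.
Round 3: A 19, B 12. A has a majority (≥16).

A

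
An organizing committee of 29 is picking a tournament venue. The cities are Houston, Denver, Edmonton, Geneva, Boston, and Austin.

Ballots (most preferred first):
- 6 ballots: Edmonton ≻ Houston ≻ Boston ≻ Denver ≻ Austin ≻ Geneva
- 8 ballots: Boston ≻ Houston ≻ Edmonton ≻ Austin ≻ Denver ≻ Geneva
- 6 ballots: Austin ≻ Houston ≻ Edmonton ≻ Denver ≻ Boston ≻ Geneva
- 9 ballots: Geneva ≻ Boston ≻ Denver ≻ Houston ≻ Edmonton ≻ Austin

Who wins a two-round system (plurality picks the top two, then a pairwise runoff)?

Boston

Round 1 first-place votes: Houston 0, Denver 0, Edmonton 6, Geneva 9, Boston 8, Austin 6. Geneva and Boston advance.
Runoff: Geneva is ranked above Boston on 9 ballots, Boston above Geneva on 20.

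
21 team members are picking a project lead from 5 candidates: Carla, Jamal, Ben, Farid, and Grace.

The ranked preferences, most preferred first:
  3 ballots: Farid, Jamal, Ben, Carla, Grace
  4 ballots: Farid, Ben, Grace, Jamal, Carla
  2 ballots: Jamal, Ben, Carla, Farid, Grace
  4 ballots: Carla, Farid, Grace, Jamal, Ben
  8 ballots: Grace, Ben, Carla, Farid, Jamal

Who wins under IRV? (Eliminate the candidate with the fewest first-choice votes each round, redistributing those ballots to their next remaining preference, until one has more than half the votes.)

Farid

Round 1: Carla 4, Jamal 2, Ben 0, Farid 7, Grace 8. Ben eliminated.
Round 2: Carla 4, Jamal 2, Farid 7, Grace 8. Jamal eliminated.
Round 3: Carla 6, Farid 7, Grace 8. Carla eliminated.
Round 4: Farid 13, Grace 8. Farid has a majority (≥11).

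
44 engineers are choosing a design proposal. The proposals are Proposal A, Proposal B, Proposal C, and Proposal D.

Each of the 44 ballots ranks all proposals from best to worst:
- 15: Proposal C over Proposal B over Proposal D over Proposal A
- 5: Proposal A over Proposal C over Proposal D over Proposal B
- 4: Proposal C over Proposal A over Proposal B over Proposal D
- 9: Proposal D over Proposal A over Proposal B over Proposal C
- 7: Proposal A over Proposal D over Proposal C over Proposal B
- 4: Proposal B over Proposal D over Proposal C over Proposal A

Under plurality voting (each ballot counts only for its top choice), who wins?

Proposal C

First-place votes: Proposal A 12, Proposal B 4, Proposal C 19, Proposal D 9.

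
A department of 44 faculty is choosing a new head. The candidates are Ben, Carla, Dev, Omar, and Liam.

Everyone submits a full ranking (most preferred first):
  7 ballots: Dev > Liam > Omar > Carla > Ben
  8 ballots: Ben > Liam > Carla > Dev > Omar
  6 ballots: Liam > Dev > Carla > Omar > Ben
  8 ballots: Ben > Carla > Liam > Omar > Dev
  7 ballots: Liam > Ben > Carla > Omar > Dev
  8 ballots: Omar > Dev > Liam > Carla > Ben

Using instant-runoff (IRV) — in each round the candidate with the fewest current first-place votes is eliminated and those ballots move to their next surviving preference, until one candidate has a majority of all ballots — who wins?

Round 1: Ben 16, Carla 0, Dev 7, Omar 8, Liam 13. Carla eliminated.
Round 2: Ben 16, Dev 7, Omar 8, Liam 13. Dev eliminated.
Round 3: Ben 16, Omar 8, Liam 20. Omar eliminated.
Round 4: Ben 16, Liam 28. Liam has a majority (≥23).

Liam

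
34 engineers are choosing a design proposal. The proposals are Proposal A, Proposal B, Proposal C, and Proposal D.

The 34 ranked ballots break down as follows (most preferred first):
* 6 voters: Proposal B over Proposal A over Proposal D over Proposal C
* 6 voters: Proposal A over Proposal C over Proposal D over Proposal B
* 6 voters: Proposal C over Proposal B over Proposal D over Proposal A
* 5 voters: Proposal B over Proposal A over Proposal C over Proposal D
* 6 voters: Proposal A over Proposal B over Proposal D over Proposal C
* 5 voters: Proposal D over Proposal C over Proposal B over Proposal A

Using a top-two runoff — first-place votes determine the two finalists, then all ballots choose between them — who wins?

Proposal B

Round 1 first-place votes: Proposal A 12, Proposal B 11, Proposal C 6, Proposal D 5. Proposal A and Proposal B advance.
Runoff: Proposal A is ranked above Proposal B on 12 ballots, Proposal B above Proposal A on 22.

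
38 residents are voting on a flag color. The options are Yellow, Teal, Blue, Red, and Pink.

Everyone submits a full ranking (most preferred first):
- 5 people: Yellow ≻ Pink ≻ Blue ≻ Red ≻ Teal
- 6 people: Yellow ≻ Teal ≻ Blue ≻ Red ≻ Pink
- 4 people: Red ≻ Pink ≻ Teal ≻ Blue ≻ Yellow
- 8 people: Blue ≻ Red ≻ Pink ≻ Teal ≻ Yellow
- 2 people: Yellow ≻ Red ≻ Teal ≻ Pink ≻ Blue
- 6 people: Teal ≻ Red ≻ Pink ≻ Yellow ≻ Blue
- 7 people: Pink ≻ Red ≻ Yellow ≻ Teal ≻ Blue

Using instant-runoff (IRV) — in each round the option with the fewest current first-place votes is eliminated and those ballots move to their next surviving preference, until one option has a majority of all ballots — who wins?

Round 1: Yellow 13, Teal 6, Blue 8, Red 4, Pink 7. Red eliminated.
Round 2: Yellow 13, Teal 6, Blue 8, Pink 11. Teal eliminated.
Round 3: Yellow 13, Blue 8, Pink 17. Blue eliminated.
Round 4: Yellow 13, Pink 25. Pink has a majority (≥20).

Pink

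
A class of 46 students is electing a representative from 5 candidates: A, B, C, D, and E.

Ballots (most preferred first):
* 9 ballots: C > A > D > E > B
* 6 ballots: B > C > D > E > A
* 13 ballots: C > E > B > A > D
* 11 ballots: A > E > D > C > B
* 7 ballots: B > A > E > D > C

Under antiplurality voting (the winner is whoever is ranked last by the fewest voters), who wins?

Last-place votes: A 6, B 20, C 7, D 13, E 0.

E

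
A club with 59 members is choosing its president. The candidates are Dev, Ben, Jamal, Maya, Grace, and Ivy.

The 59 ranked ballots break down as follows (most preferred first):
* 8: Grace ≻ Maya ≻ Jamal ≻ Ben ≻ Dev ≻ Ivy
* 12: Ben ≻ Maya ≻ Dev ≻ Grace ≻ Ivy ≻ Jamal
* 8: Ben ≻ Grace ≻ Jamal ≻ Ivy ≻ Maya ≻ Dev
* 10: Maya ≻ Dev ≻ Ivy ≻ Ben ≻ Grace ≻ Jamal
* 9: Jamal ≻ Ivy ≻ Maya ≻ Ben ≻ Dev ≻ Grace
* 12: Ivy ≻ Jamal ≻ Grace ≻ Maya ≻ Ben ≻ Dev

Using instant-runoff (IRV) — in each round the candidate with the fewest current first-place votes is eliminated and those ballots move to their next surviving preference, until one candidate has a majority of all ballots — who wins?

Round 1: Dev 0, Ben 20, Jamal 9, Maya 10, Grace 8, Ivy 12. Dev eliminated.
Round 2: Ben 20, Jamal 9, Maya 10, Grace 8, Ivy 12. Grace eliminated.
Round 3: Ben 20, Jamal 9, Maya 18, Ivy 12. Jamal eliminated.
Round 4: Ben 20, Maya 18, Ivy 21. Maya eliminated.
Round 5: Ben 28, Ivy 31. Ivy has a majority (≥30).

Ivy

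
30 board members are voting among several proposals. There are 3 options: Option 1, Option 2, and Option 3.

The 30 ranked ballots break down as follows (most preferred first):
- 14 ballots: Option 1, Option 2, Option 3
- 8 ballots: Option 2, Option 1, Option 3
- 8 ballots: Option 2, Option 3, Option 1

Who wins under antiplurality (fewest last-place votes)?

Option 2

Last-place votes: Option 1 8, Option 2 0, Option 3 22.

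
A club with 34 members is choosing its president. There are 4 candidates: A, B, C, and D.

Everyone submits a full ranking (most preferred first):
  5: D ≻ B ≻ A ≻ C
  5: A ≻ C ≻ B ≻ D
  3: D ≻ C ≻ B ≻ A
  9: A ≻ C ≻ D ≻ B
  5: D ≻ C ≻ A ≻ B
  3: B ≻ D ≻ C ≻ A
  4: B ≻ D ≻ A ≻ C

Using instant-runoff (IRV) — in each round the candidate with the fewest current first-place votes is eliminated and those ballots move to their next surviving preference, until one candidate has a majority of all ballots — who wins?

Round 1: A 14, B 7, C 0, D 13. C eliminated.
Round 2: A 14, B 7, D 13. B eliminated.
Round 3: A 14, D 20. D has a majority (≥18).

D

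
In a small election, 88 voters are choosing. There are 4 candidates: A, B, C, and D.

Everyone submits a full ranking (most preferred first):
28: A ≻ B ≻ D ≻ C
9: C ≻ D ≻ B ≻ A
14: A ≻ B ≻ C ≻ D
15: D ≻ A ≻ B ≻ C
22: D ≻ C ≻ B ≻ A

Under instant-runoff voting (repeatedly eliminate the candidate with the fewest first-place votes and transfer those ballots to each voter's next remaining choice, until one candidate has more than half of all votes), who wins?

Round 1: A 42, B 0, C 9, D 37. B eliminated.
Round 2: A 42, C 9, D 37. C eliminated.
Round 3: A 42, D 46. D has a majority (≥45).

D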